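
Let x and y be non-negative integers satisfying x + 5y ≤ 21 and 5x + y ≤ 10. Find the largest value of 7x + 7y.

(x,y)=(1,4): 1·1+5·4=21≤21, 5·1+1·4=9≤10, objective 35.
(x,y)=(0,4): 1·0+5·4=20≤21, 5·0+1·4=4≤10, objective 28.
(x,y)=(1,3): 1·1+5·3=16≤21, 5·1+1·3=8≤10, objective 28.
No feasible integer point exceeds 35.

35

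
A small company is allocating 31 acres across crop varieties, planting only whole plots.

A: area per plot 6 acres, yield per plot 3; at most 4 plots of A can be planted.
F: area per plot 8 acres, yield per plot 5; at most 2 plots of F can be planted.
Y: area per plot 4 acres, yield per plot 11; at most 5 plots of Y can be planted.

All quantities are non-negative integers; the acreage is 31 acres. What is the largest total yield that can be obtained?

60

This is a bounded integer knapsack.
1×F and 5×Y: area 28 ≤ 31, yield 1·5 + 5·11 = 60.
1×A and 5×Y: area 26 ≤ 31, yield 1·3 + 5·11 = 58.
Best is 60.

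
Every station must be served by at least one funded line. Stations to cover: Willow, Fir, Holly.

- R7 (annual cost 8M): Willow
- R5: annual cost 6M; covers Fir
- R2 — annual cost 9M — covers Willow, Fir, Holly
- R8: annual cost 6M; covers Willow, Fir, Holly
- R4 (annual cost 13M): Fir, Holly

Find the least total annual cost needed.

R8 alone covers Willow, Fir, Holly — every station.
Total annual cost: 6.
No cover costs less than 6.

6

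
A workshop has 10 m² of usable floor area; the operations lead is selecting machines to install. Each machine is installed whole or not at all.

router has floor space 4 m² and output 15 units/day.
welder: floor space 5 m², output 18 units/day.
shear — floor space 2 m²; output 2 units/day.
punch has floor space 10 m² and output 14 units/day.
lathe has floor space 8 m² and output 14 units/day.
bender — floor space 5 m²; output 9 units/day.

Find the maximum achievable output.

Treat it as a binary knapsack problem.
router + bender: floor space 4 + 5 = 9 ≤ 10, output 15 + 9 = 24.
router + welder: floor space 4 + 5 = 9 ≤ 10, output 15 + 18 = 33.
welder + bender: floor space 5 + 5 = 10 ≤ 10, output 18 + 9 = 27.
Best is router and welder with total output 33.

33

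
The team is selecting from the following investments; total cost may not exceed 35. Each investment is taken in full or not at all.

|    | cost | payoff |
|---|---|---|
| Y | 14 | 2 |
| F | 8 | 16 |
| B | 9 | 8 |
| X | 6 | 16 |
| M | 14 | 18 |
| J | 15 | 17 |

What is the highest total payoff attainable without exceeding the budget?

Allowing fractional choices, the relaxed optimum would be about 57.9, but investments are indivisible.
F + X + J: cost 8 + 6 + 15 = 29 ≤ 35, payoff 16 + 16 + 17 = 49.
X + M + J: cost 6 + 14 + 15 = 35 ≤ 35, payoff 16 + 18 + 17 = 51.
F + X + M: cost 8 + 6 + 14 = 28 ≤ 35, payoff 16 + 16 + 18 = 50.
Best is X, M, and J with total payoff 51.

51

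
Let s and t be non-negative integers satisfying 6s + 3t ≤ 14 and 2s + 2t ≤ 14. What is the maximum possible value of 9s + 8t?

(s,t)=(0,4): 6·0+3·4=12≤14, 2·0+2·4=8≤14, objective 32.
(s,t)=(0,3): 6·0+3·3=9≤14, 2·0+2·3=6≤14, objective 24.
The best lattice point is (0,4), giving 32.

32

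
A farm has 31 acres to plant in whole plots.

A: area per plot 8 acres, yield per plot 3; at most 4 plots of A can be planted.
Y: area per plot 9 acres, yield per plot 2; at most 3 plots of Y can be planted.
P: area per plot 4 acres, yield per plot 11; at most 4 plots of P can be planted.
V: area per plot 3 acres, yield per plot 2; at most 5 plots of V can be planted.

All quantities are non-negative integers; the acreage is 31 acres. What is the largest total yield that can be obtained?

54

Take 4×P and 5×V: area 31 ≤ 31, yield 4·11 + 5·2 = 54.
P has the best ratio (11/4) and is taken to its limit of 4; remaining capacity is filled optimally with the others.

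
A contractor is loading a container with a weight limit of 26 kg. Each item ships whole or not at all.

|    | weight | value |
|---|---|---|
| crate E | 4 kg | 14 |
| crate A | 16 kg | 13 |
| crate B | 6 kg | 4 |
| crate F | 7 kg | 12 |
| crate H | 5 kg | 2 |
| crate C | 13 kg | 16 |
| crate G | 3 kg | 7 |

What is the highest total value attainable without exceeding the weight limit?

42

Allowing fractional choices, the relaxed optimum would be about 47.8, but items are indivisible.
crate E + crate F + crate C: weight 4 + 7 + 13 = 24 ≤ 26, value 14 + 12 + 16 = 42.
crate E + crate B + crate C + crate G: weight 4 + 6 + 13 + 3 = 26 ≤ 26, value 14 + 4 + 16 + 7 = 41.
crate E + crate B + crate F + crate H + crate G: weight 4 + 6 + 7 + 5 + 3 = 25 ≤ 26, value 14 + 4 + 12 + 2 + 7 = 39.
Best is crate E, crate F, and crate C with total value 42.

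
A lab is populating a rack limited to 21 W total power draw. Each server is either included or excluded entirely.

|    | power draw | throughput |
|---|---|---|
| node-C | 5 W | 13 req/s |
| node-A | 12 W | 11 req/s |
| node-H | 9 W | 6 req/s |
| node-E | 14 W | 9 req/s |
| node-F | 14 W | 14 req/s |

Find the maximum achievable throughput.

27

This is a 0-1 knapsack instance.
Allowing fractional choices, the relaxed optimum would be about 28.8, but servers are indivisible.
node-C + node-F: power draw 5 + 14 = 19 ≤ 21, throughput 13 + 14 = 27.
node-C + node-E: power draw 5 + 14 = 19 ≤ 21, throughput 13 + 9 = 22.
node-C + node-A: power draw 5 + 12 = 17 ≤ 21, throughput 13 + 11 = 24.
Best is node-C and node-F with total throughput 27.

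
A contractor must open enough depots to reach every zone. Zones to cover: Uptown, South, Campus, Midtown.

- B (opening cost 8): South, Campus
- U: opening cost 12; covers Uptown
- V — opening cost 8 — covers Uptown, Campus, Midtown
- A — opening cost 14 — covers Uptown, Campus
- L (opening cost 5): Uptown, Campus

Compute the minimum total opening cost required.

The greedy cost-per-new-zone heuristic would pick L, B, and V for 21, but a cheaper cover exists.
Choose B and V: together they cover Uptown, South, Campus, Midtown — every zone.
Total opening cost: 8 + 8 = 16.
No cover costs less than 16.

16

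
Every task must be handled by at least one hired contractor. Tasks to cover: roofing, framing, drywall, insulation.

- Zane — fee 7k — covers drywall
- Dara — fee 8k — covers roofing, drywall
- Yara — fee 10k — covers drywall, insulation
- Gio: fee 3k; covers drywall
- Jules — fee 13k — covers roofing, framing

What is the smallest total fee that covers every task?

23

The greedy cost-per-new-task heuristic would pick Gio, Jules, and Yara for 26, but a cheaper cover exists.
Choose Yara and Jules: together they cover roofing, framing, drywall, insulation — every task.
Total fee: 10 + 13 = 23.
No cover costs less than 23.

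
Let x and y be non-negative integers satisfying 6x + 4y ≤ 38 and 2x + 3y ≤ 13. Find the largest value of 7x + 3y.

Relaxing integrality, the LP optimum is 44.33 at (x,y) = (6.33, 0), which is not an integer point.
(x,y)=(6,0): 6·6+4·0=36≤38, 2·6+3·0=12≤13, objective 42.
(x,y)=(5,1): 6·5+4·1=34≤38, 2·5+3·1=13≤13, objective 38.
(x,y)=(5,0): 6·5+4·0=30≤38, 2·5+3·0=10≤13, objective 35.
Maximum is 42 at (x,y)=(6,0).

42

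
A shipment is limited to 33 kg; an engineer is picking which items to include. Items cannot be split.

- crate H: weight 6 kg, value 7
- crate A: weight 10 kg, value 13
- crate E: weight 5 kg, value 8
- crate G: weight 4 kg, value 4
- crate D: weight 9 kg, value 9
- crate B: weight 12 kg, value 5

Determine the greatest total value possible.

37

crate H + crate A + crate G + crate D: weight 6 + 10 + 4 + 9 = 29 ≤ 33, value 7 + 13 + 4 + 9 = 33.
crate H + crate A + crate E + crate D: weight 6 + 10 + 5 + 9 = 30 ≤ 33, value 7 + 13 + 8 + 9 = 37.
crate A + crate E + crate G + crate D: weight 10 + 5 + 4 + 9 = 28 ≤ 33, value 13 + 8 + 4 + 9 = 34.
Best is crate H, crate A, crate E, and crate D with total value 37.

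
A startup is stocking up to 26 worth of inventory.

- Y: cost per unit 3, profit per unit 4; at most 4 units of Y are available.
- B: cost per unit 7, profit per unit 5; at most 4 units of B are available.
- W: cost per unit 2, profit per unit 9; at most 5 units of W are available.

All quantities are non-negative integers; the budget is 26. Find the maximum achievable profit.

62

W has the best ratio (9/2); taking only W gives at most 5×9 = 45 (stopped by the supply cap of 5).
Mixing does better — 3×Y, 1×B, and 5×W: cost 26 ≤ 26, profit 3·4 + 1·5 + 5·9 = 62.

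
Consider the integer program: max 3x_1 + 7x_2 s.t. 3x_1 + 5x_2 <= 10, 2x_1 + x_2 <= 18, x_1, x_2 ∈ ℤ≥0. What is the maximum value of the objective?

(x_1,x_2)=(0,2) is feasible, giving 14.
(x_1,x_2)=(1,1) is feasible, giving 10.
Maximum is 14 at (x_1,x_2)=(0,2).

14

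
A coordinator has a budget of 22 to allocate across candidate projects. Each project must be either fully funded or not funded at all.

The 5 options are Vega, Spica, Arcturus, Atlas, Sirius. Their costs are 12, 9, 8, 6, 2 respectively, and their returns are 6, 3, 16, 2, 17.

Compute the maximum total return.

39

Take Vega, Arcturus, and Sirius: cost 12 + 8 + 2 = 22 ≤ 22, return 6 + 16 + 17 = 39.
No other feasible combination does better.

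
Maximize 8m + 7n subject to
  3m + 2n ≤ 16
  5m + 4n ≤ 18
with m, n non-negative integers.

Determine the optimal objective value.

The continuous relaxation peaks at (0, 4.5) with value 31.50; rounding to a feasible lattice point costs some objective.
(m,n)=(2,2): 3·2+2·2=10≤16, 5·2+4·2=18≤18, objective 30.
(m,n)=(1,3): 3·1+2·3=9≤16, 5·1+4·3=17≤18, objective 29.
No feasible integer point exceeds 30.

30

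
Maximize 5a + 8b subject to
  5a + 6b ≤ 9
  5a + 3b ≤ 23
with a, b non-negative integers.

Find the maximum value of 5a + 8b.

8

Relaxing integrality, the LP optimum is 12.00 at (a,b) = (0, 1.5), which is not an integer point.
(a,b)=(0,1): 5·0+6·1=6≤9, 5·0+3·1=3≤23, objective 8.
(a,b)=(1,0): 5·1+6·0=5≤9, 5·1+3·0=5≤23, objective 5.
(a,b)=(0,0): 5·0+6·0=0≤9, 5·0+3·0=0≤23, objective 0.
No feasible integer point exceeds 8.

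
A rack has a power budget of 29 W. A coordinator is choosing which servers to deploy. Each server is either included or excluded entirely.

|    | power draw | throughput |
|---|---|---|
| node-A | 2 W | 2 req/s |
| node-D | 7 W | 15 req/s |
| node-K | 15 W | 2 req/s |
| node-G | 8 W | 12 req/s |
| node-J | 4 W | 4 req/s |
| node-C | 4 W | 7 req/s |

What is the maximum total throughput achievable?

node-A + node-D + node-G + node-J + node-C: power draw 2 + 7 + 8 + 4 + 4 = 25 ≤ 29, throughput 2 + 15 + 12 + 4 + 7 = 40.
node-D + node-G + node-J + node-C: power draw 7 + 8 + 4 + 4 = 23 ≤ 29, throughput 15 + 12 + 4 + 7 = 38.
Best is node-A, node-D, node-G, node-J, and node-C with total throughput 40.

40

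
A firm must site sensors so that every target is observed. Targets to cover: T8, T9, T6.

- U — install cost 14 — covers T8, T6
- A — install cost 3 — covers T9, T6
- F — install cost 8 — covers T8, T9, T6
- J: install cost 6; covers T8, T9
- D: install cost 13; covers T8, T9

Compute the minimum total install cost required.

8

The greedy cost-per-new-target heuristic would pick A and J for 9, but a cheaper cover exists.
F alone covers T8, T9, T6 — every target.
Total install cost: 8.
No cover costs less than 8.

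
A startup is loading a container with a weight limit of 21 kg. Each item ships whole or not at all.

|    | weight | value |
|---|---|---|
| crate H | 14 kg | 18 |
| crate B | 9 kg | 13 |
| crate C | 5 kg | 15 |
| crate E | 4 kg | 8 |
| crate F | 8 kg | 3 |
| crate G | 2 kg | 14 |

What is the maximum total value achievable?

This is a 0-1 knapsack instance.
crate H + crate C + crate G: weight 14 + 5 + 2 = 21 ≤ 21, value 18 + 15 + 14 = 47.
crate B + crate C + crate G: weight 9 + 5 + 2 = 16 ≤ 21, value 13 + 15 + 14 = 42.
crate B + crate C + crate E + crate G: weight 9 + 5 + 4 + 2 = 20 ≤ 21, value 13 + 15 + 8 + 14 = 50.
Best is crate B, crate C, crate E, and crate G with total value 50.

50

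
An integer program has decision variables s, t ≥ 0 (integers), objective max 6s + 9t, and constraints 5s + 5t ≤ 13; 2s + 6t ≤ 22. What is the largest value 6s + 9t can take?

(s,t)=(0,2) is feasible, giving 18.
(s,t)=(1,1) is feasible, giving 15.
(s,t)=(0,1) is feasible, giving 9.
No feasible integer point exceeds 18.

18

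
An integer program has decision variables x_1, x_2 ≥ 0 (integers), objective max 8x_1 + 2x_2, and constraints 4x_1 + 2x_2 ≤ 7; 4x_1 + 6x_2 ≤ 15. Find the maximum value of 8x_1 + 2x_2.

10

The continuous relaxation peaks at (1.75, 0) with value 14.00; rounding to a feasible lattice point costs some objective.
(x_1,x_2)=(1,1): 4·1+2·1=6≤7, 4·1+6·1=10≤15, objective 10.
(x_1,x_2)=(1,0): 4·1+2·0=4≤7, 4·1+6·0=4≤15, objective 8.
(x_1,x_2)=(0,2): 4·0+2·2=4≤7, 4·0+6·2=12≤15, objective 4.
(x_1,x_2)=(0,1): 4·0+2·1=2≤7, 4·0+6·1=6≤15, objective 2.
The best lattice point is (1,1), giving 10.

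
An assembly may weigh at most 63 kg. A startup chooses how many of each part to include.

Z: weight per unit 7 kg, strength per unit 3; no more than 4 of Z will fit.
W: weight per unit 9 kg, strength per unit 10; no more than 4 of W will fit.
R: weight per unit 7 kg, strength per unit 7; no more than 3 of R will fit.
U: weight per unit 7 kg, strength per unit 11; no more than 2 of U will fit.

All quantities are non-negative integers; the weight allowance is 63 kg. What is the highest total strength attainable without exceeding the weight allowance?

This is a bounded integer knapsack.
Take 3×W, 3×R, and 2×U: weight 62 ≤ 63, strength 3·10 + 3·7 + 2·11 = 73.
U has the best ratio (11/7) and is taken to its limit of 2; remaining capacity is filled optimally with the others.

73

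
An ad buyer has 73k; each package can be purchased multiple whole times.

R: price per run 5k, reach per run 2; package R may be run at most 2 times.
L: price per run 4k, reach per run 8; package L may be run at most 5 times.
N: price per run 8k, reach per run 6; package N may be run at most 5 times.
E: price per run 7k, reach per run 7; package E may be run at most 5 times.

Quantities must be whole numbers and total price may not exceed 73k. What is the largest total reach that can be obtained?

87

L has the best ratio (8/4); taking only L gives at most 5×8 = 40 (stopped by the supply cap of 5).
Mixing does better — 5×L, 2×N, and 5×E: price 71 ≤ 73, reach 5·8 + 2·6 + 5·7 = 87.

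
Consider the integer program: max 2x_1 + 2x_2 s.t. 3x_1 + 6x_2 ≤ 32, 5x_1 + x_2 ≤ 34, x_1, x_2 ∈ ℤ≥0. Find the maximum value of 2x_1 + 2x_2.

16

The continuous relaxation peaks at (6.37, 2.15) with value 17.04; rounding to a feasible lattice point costs some objective.
(x_1,x_2)=(6,2): 3·6+6·2=30≤32, 5·6+1·2=32≤34, objective 16.
(x_1,x_2)=(6,1): 3·6+6·1=24≤32, 5·6+1·1=31≤34, objective 14.
(x_1,x_2)=(5,2): 3·5+6·2=27≤32, 5·5+1·2=27≤34, objective 14.
No feasible integer point exceeds 16.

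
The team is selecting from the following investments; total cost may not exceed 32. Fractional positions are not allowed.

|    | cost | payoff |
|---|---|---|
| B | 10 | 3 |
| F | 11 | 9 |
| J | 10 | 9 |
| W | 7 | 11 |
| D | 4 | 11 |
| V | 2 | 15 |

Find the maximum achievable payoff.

46

Allowing fractional choices, the relaxed optimum would be about 53.4, but investments are indivisible.
J + W + D + V: cost 10 + 7 + 4 + 2 = 23 ≤ 32, payoff 9 + 11 + 11 + 15 = 46.
F + J + D + V: cost 11 + 10 + 4 + 2 = 27 ≤ 32, payoff 9 + 9 + 11 + 15 = 44.
F + W + D + V: cost 11 + 7 + 4 + 2 = 24 ≤ 32, payoff 9 + 11 + 11 + 15 = 46.
The maximum payoff is 46; one optimal choice is J, W, D, and V.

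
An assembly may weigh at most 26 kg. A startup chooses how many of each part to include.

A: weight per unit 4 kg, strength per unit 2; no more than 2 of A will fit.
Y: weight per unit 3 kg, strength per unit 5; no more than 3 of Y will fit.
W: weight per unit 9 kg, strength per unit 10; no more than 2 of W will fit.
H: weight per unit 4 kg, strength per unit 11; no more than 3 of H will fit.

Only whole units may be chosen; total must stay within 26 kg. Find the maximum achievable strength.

H has the best ratio (11/4); taking only H gives at most 3×11 = 33 (stopped by the supply cap of 3).
Mixing does better — 1×A, 3×Y, and 3×H: weight 25 ≤ 26, strength 1·2 + 3·5 + 3·11 = 50.

50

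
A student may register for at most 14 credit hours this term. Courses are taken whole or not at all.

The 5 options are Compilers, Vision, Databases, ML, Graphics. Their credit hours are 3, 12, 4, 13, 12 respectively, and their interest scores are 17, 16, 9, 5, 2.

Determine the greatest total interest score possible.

Allowing fractional choices, the relaxed optimum would be about 35.3, but courses are indivisible.
Compilers + Databases: credit hours 3 + 4 = 7 ≤ 14, interest score 17 + 9 = 26.
Compilers: credit hours 3 ≤ 14, interest score 17.
Best is Compilers and Databases with total interest score 26.

26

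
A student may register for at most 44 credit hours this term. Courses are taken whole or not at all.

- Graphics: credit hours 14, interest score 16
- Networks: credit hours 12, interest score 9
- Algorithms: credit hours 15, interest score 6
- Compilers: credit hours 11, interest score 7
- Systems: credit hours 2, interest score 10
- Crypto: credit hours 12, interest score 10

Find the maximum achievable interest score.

Take Graphics, Networks, Systems, and Crypto: credit hours 14 + 12 + 2 + 12 = 40 ≤ 44, interest score 16 + 9 + 10 + 10 = 45.
No other feasible combination does better.

45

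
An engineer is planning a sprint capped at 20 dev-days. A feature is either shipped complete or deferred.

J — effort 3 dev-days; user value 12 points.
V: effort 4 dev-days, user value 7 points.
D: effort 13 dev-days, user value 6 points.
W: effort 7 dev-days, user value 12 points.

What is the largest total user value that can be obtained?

31

Allowing fractional choices, the relaxed optimum would be about 33.8, but features are indivisible.
J + V + W: effort 3 + 4 + 7 = 14 ≤ 20, user value 12 + 7 + 12 = 31.
J + W: effort 3 + 7 = 10 ≤ 20, user value 12 + 12 = 24.
J + V + D: effort 3 + 4 + 13 = 20 ≤ 20, user value 12 + 7 + 6 = 25.
Best is J, V, and W with total user value 31.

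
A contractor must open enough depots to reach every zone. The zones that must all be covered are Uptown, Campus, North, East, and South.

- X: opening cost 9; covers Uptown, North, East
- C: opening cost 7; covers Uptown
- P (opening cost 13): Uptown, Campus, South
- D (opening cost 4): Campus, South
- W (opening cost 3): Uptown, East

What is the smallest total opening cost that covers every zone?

Choose X and D: together they cover Uptown, Campus, North, East, South — every zone.
Total opening cost: 9 + 4 = 13.

13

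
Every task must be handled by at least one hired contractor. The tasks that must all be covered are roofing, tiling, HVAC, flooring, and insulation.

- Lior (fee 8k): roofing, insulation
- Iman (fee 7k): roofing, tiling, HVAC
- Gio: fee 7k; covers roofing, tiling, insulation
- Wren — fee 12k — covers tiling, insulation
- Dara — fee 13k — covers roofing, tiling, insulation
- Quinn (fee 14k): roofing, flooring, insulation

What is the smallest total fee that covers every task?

This is an integer covering problem.
Choose Iman and Quinn: together they cover roofing, tiling, HVAC, flooring, insulation — every task.
Total fee: 7 + 14 = 21.

21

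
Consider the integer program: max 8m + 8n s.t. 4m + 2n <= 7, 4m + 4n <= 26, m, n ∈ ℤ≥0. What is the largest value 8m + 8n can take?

Relaxing integrality, the LP optimum is 28.00 at (m,n) = (0, 3.5), which is not an integer point.
(m,n)=(0,3): 4·0+2·3=6≤7, 4·0+4·3=12≤26, objective 24.
(m,n)=(0,2): 4·0+2·2=4≤7, 4·0+4·2=8≤26, objective 16.
The best lattice point is (0,3), giving 24.

24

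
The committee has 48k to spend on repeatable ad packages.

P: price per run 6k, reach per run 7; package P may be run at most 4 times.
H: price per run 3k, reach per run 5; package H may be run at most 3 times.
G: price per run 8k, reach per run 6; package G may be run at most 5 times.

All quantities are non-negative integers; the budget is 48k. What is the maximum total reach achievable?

50

Take 4×P, 2×H, and 2×G: price 46 ≤ 48, reach 4·7 + 2·5 + 2·6 = 50.
No other integer combination yields more.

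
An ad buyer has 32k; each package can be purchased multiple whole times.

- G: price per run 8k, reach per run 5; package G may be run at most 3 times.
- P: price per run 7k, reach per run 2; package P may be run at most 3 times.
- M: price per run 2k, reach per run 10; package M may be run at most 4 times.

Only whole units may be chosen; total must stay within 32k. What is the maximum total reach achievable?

55

This is a bounded integer knapsack.
Take 3×G and 4×M: price 32 ≤ 32, reach 3·5 + 4·10 = 55.
M has the best ratio (10/2) and is taken to its limit of 4; remaining capacity is filled optimally with the others.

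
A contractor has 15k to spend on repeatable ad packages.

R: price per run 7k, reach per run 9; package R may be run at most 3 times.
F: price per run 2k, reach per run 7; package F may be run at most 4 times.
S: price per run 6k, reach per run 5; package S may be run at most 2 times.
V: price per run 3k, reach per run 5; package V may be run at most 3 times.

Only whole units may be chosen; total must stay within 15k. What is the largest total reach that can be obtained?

F has the best ratio (7/2); taking only F gives at most 4×7 = 28 (stopped by the supply cap of 4).
Mixing does better — 4×F and 2×V: price 14 ≤ 15, reach 4·7 + 2·5 = 38.

38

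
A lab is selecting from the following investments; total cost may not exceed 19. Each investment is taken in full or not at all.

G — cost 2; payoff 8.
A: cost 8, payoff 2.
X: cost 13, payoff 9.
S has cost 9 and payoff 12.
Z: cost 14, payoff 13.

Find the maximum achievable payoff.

Take G, A, and S: cost 2 + 8 + 9 = 19 ≤ 19, payoff 8 + 2 + 12 = 22.
No other feasible combination does better.

22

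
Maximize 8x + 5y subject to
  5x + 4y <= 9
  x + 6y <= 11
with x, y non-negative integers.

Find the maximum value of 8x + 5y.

13

(x,y)=(1,1) is feasible, giving 13.
(x,y)=(1,0) is feasible, giving 8.
(x,y)=(0,1) is feasible, giving 5.
Maximum is 13 at (x,y)=(1,1).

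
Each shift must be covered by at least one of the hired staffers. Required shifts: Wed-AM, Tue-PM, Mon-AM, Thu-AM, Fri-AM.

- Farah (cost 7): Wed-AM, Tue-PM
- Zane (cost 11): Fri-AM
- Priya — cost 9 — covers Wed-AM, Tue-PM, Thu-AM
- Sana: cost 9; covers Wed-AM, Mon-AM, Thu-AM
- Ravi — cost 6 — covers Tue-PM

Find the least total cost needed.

Choose Zane, Sana, and Ravi: together they cover Wed-AM, Tue-PM, Mon-AM, Thu-AM, Fri-AM — every shift.
Total cost: 11 + 9 + 6 = 26.

26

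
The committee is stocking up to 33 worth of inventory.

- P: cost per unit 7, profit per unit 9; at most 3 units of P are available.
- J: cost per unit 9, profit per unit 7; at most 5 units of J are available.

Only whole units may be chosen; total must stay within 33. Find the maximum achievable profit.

34

3×P and 1×J: cost 30 ≤ 33, profit 3·9 + 1·7 = 34.
2×P and 2×J: cost 32 ≤ 33, profit 2·9 + 2·7 = 32.
Best is 34.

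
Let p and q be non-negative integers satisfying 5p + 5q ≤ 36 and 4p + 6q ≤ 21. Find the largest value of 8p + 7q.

Relaxing integrality, the LP optimum is 42.00 at (p,q) = (5.25, 0), which is not an integer point.
(p,q)=(5,0): 5·5+5·0=25≤36, 4·5+6·0=20≤21, objective 40.
(p,q)=(4,0): 5·4+5·0=20≤36, 4·4+6·0=16≤21, objective 32.
The best lattice point is (5,0), giving 40.

40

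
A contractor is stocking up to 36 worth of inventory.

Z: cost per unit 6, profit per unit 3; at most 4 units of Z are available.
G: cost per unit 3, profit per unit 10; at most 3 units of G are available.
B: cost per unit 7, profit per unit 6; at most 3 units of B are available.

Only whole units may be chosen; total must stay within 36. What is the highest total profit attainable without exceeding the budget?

G has the best ratio (10/3); taking only G gives at most 3×10 = 30 (stopped by the supply cap of 3).
Mixing does better — 1×Z, 3×G, and 3×B: cost 36 ≤ 36, profit 1·3 + 3·10 + 3·6 = 51.

51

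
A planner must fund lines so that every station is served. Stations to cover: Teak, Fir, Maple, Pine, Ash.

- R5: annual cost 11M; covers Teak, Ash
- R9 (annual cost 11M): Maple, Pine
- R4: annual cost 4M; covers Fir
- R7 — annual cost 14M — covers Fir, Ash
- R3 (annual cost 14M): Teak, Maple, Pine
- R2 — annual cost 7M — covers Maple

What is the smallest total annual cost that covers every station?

26

The greedy cost-per-new-station heuristic would pick R4, R3, and R5 for 29, but a cheaper cover exists.
Choose R5, R9, and R4: together they cover Teak, Fir, Maple, Pine, Ash — every station.
Total annual cost: 11 + 11 + 4 = 26.
No cover costs less than 26.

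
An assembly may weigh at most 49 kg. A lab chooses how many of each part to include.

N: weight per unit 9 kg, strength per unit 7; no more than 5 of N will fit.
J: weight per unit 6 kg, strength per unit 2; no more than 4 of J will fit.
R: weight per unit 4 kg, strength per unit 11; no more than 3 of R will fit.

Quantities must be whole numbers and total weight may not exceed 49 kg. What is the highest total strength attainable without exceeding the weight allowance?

4×N and 3×R: weight 48 ≤ 49, strength 4·7 + 3·11 = 61.
3×N, 1×J, and 3×R: weight 45 ≤ 49, strength 3·7 + 1·2 + 3·11 = 56.
Best is 61.

61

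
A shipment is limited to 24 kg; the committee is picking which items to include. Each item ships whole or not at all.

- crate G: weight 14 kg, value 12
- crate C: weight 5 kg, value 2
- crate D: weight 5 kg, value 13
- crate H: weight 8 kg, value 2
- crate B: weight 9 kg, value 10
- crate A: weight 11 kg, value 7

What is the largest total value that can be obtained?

Take crate G, crate C, and crate D: weight 14 + 5 + 5 = 24 ≤ 24, value 12 + 2 + 13 = 27.
No other feasible combination does better.

27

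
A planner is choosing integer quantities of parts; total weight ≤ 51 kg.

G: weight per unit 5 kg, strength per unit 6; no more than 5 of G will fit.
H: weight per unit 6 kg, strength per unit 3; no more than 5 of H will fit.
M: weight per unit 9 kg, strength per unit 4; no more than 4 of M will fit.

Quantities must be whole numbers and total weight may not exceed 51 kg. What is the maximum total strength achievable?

5×G, 1×H, and 2×M: weight 49 ≤ 51, strength 5·6 + 1·3 + 2·4 = 41.
5×G and 4×H: weight 49 ≤ 51, strength 5·6 + 4·3 = 42.
Best is 42.

42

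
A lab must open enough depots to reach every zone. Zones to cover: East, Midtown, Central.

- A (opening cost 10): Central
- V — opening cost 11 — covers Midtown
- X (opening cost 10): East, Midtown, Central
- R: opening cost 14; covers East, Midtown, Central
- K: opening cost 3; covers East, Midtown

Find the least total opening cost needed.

10

The greedy cost-per-new-zone heuristic would pick K and A for 13, but a cheaper cover exists.
X alone covers East, Midtown, Central — every zone.
Total opening cost: 10.
No cover costs less than 10.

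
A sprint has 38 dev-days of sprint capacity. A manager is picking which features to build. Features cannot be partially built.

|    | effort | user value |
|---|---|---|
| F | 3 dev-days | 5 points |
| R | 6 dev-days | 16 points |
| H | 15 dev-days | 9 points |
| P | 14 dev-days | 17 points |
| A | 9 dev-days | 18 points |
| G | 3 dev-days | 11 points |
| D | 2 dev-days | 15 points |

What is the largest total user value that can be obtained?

82

Allowing fractional choices, the relaxed optimum would be about 82.6, but features are indivisible.
F + R + H + A + G + D: effort 3 + 6 + 15 + 9 + 3 + 2 = 38 ≤ 38, user value 5 + 16 + 9 + 18 + 11 + 15 = 74.
R + P + A + G + D: effort 6 + 14 + 9 + 3 + 2 = 34 ≤ 38, user value 16 + 17 + 18 + 11 + 15 = 77.
F + R + P + A + G + D: effort 3 + 6 + 14 + 9 + 3 + 2 = 37 ≤ 38, user value 5 + 16 + 17 + 18 + 11 + 15 = 82.
Best is F, R, P, A, G, and D with total user value 82.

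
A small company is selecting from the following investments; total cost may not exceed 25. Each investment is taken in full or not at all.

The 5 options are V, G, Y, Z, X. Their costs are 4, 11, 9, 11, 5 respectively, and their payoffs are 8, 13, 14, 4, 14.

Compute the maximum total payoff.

Take G, Y, and X: cost 11 + 9 + 5 = 25 ≤ 25, payoff 13 + 14 + 14 = 41.
No other feasible combination does better.

41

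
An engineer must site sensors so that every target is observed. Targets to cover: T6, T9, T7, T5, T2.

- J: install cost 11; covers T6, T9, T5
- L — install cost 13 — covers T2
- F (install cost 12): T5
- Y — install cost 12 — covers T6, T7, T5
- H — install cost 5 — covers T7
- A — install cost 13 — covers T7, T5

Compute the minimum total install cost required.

29

Choose J, L, and H: together they cover T6, T9, T7, T5, T2 — every target.
Total install cost: 11 + 13 + 5 = 29.
No cover costs less than 29.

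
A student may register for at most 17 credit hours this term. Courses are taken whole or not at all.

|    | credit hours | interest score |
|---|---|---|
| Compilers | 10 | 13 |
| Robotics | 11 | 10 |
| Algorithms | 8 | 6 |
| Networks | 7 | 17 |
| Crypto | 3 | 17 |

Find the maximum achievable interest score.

Treat it as a binary knapsack problem.
Allowing fractional choices, the relaxed optimum would be about 43.1, but courses are indivisible.
Compilers + Crypto: credit hours 10 + 3 = 13 ≤ 17, interest score 13 + 17 = 30.
Networks + Crypto: credit hours 7 + 3 = 10 ≤ 17, interest score 17 + 17 = 34.
Best is Networks and Crypto with total interest score 34.

34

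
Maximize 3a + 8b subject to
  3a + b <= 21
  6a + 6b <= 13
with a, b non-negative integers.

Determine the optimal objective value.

16

Relaxing integrality, the LP optimum is 17.33 at (a,b) = (0, 2.17), which is not an integer point.
(a,b)=(0,2): 3·0+1·2=2≤21, 6·0+6·2=12≤13, objective 16.
(a,b)=(1,1): 3·1+1·1=4≤21, 6·1+6·1=12≤13, objective 11.
(a,b)=(0,1): 3·0+1·1=1≤21, 6·0+6·1=6≤13, objective 8.
The best lattice point is (0,2), giving 16.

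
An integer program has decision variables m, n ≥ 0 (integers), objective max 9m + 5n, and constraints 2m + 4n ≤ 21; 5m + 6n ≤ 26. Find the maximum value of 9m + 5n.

The continuous relaxation peaks at (5.2, 0) with value 46.80; rounding to a feasible lattice point costs some objective.
(m,n)=(5,0): 2·5+4·0=10≤21, 5·5+6·0=25≤26, objective 45.
(m,n)=(4,1): 2·4+4·1=12≤21, 5·4+6·1=26≤26, objective 41.
(m,n)=(4,0): 2·4+4·0=8≤21, 5·4+6·0=20≤26, objective 36.
The best lattice point is (5,0), giving 45.

45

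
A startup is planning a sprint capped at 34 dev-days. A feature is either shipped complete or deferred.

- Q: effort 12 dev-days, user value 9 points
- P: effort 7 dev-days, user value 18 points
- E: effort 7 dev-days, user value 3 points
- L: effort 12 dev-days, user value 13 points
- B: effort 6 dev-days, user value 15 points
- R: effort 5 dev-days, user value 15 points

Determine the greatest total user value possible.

This is an integer program with binary decision variables.
Take P, L, B, and R: effort 7 + 12 + 6 + 5 = 30 ≤ 34, user value 18 + 13 + 15 + 15 = 61.
No other feasible combination does better.

61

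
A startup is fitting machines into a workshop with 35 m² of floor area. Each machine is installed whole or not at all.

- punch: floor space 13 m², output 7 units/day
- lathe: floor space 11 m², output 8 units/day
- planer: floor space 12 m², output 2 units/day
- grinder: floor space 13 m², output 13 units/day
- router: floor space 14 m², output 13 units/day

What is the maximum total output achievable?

26

Take grinder and router: floor space 13 + 14 = 27 ≤ 35, output 13 + 13 = 26.
No other feasible combination does better.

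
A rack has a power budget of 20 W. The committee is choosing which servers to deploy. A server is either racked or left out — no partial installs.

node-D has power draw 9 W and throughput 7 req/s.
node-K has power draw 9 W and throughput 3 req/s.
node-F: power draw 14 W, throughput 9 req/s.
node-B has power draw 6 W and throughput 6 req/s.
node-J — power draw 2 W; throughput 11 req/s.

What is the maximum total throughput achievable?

Allowing fractional choices, the relaxed optimum would be about 25.9, but servers are indivisible.
node-D + node-B + node-J: power draw 9 + 6 + 2 = 17 ≤ 20, throughput 7 + 6 + 11 = 24.
node-F + node-J: power draw 14 + 2 = 16 ≤ 20, throughput 9 + 11 = 20.
node-D + node-K + node-J: power draw 9 + 9 + 2 = 20 ≤ 20, throughput 7 + 3 + 11 = 21.
Best is node-D, node-B, and node-J with total throughput 24.

24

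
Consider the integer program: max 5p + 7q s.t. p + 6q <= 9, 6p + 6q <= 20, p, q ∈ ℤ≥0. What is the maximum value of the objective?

(p,q)=(2,1): 1·2+6·1=8≤9, 6·2+6·1=18≤20, objective 17.
(p,q)=(3,0): 1·3+6·0=3≤9, 6·3+6·0=18≤20, objective 15.
(p,q)=(1,1): 1·1+6·1=7≤9, 6·1+6·1=12≤20, objective 12.
Maximum is 17 at (p,q)=(2,1).

17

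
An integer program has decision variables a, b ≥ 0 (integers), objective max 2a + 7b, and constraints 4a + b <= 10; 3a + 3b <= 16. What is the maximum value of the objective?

35

(a,b)=(0,5): 4·0+1·5=5≤10, 3·0+3·5=15≤16, objective 35.
(a,b)=(1,4): 4·1+1·4=8≤10, 3·1+3·4=15≤16, objective 30.
(a,b)=(0,4): 4·0+1·4=4≤10, 3·0+3·4=12≤16, objective 28.
The best lattice point is (0,5), giving 35.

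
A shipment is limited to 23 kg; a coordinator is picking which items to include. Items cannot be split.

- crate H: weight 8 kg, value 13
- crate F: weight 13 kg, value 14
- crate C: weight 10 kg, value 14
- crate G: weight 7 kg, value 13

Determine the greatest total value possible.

28

Take crate F and crate C: weight 13 + 10 = 23 ≤ 23, value 14 + 14 = 28.
No other feasible combination does better.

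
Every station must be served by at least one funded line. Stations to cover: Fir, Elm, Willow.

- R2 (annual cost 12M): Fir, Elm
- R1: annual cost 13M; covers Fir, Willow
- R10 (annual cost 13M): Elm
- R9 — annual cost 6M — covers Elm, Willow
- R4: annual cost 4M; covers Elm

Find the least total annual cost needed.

17

The greedy cost-per-new-station heuristic would pick R9 and R2 for 18, but a cheaper cover exists.
Choose R1 and R4: together they cover Fir, Elm, Willow — every station.
Total annual cost: 13 + 4 = 17.
No cover costs less than 17.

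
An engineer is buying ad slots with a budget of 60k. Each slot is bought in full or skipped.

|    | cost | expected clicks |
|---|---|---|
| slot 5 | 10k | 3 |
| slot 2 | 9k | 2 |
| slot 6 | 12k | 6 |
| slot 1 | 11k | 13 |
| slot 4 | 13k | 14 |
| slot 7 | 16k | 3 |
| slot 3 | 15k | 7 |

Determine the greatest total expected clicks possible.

Treat it as a binary knapsack problem.
Allowing fractional choices, the relaxed optimum would be about 42.7, but ad slots are indivisible.
slot 2 + slot 6 + slot 1 + slot 4 + slot 3: cost 9 + 12 + 11 + 13 + 15 = 60 ≤ 60, expected clicks 2 + 6 + 13 + 14 + 7 = 42.
slot 6 + slot 1 + slot 4 + slot 3: cost 12 + 11 + 13 + 15 = 51 ≤ 60, expected clicks 6 + 13 + 14 + 7 = 40.
Best is slot 2, slot 6, slot 1, slot 4, and slot 3 with total expected clicks 42.

42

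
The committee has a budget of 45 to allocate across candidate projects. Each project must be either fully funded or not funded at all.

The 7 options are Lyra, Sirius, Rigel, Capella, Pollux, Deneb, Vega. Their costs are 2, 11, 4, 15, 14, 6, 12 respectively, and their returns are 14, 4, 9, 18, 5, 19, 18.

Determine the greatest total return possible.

Take Lyra, Rigel, Capella, Deneb, and Vega: cost 2 + 4 + 15 + 6 + 12 = 39 ≤ 45, return 14 + 9 + 18 + 19 + 18 = 78.
No other feasible combination does better.

78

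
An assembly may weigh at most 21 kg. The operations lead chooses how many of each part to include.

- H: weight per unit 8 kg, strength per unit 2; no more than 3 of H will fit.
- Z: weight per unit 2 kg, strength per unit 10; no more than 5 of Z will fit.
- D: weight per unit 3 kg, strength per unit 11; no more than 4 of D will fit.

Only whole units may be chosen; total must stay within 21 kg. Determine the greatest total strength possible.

5×Z and 3×D: weight 19 ≤ 21, strength 5·10 + 3·11 = 83.
4×Z and 4×D: weight 20 ≤ 21, strength 4·10 + 4·11 = 84.
Best is 84.

84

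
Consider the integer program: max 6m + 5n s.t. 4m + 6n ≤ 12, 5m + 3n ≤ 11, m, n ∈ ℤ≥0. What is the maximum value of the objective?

12

Relaxing integrality, the LP optimum is 14.44 at (m,n) = (1.67, 0.889), which is not an integer point.
(m,n)=(2,0): 4·2+6·0=8≤12, 5·2+3·0=10≤11, objective 12.
(m,n)=(1,1): 4·1+6·1=10≤12, 5·1+3·1=8≤11, objective 11.
(m,n)=(1,0): 4·1+6·0=4≤12, 5·1+3·0=5≤11, objective 6.
No feasible integer point exceeds 12.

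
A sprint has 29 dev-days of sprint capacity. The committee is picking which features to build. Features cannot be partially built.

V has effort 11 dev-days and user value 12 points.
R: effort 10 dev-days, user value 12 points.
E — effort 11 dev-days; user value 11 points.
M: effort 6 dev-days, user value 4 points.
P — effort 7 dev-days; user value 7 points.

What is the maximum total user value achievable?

31

R + E + P: effort 10 + 11 + 7 = 28 ≤ 29, user value 12 + 11 + 7 = 30.
V + E + P: effort 11 + 11 + 7 = 29 ≤ 29, user value 12 + 11 + 7 = 30.
V + R + P: effort 11 + 10 + 7 = 28 ≤ 29, user value 12 + 12 + 7 = 31.
Best is V, R, and P with total user value 31.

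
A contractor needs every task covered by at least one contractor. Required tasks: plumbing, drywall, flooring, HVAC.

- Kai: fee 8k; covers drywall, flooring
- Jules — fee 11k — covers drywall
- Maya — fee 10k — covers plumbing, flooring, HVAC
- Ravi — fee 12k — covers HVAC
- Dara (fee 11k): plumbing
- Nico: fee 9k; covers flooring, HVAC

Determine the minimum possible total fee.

Choose Kai and Maya: together they cover plumbing, drywall, flooring, HVAC — every task.
Total fee: 8 + 10 = 18.
No cover costs less than 18.

18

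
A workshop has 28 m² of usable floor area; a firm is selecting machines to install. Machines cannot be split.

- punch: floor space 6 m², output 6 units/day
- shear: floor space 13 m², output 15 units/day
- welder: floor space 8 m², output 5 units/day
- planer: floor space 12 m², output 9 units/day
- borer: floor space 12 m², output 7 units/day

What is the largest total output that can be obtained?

Allowing fractional choices, the relaxed optimum would be about 27.8, but machines are indivisible.
shear + planer: floor space 13 + 12 = 25 ≤ 28, output 15 + 9 = 24.
shear + borer: floor space 13 + 12 = 25 ≤ 28, output 15 + 7 = 22.
punch + shear + welder: floor space 6 + 13 + 8 = 27 ≤ 28, output 6 + 15 + 5 = 26.
Best is punch, shear, and welder with total output 26.

26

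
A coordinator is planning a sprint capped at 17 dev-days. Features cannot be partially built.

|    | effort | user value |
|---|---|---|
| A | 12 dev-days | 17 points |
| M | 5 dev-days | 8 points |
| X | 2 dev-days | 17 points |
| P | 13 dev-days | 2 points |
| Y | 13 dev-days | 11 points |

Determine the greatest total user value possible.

34

Allowing fractional choices, the relaxed optimum would be about 39.2, but features are indivisible.
A + X: effort 12 + 2 = 14 ≤ 17, user value 17 + 17 = 34.
M + X: effort 5 + 2 = 7 ≤ 17, user value 8 + 17 = 25.
X + Y: effort 2 + 13 = 15 ≤ 17, user value 17 + 11 = 28.
Best is A and X with total user value 34.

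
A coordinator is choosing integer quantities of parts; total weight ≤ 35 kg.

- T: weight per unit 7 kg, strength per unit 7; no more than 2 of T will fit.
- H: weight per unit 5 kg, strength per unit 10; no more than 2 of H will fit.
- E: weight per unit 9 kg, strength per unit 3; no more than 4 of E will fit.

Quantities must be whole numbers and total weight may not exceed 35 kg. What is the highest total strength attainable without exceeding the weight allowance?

H has the best ratio (10/5); taking only H gives at most 2×10 = 20 (stopped by the supply cap of 2).
Mixing does better — 2×T, 2×H, and 1×E: weight 33 ≤ 35, strength 2·7 + 2·10 + 1·3 = 37.

37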